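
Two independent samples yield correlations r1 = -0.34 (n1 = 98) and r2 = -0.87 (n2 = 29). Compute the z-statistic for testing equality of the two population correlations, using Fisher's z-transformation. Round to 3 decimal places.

4.423

z1 = atanh(-0.34) = -0.354093,  z2 = atanh(-0.87) = -1.333080
SE = √(1/(n1−3) + 1/(n2−3)) = √(1/95 + 1/26) = √(0.0105263 + 0.0384615) = √0.0489878 = 0.221332
z = (z1 − z2)/SE = (-0.354093 − (-1.333080)) / 0.221332 = 0.978987 / 0.221332 = 4.423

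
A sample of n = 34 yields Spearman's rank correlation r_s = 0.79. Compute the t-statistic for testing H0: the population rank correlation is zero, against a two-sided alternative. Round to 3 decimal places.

7.289

1 − r_s² = 1 − 0.6241 = 0.3759;  √(1−r_s²) = 0.613107
√(n−2) = √32 = 5.656854
t = r_s·√(n−2)/√(1−r_s²) = 0.79 · 5.656854 / 0.613107 = 7.289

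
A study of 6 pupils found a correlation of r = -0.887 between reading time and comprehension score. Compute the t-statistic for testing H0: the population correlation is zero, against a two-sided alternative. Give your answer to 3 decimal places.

-3.842

t = r·√(n−2) / √(1−r²) with r = -0.887, n = 6
  = -0.887·√4 / √(1 − 0.786769)
  = -0.887·2.000000 / 0.461769
  = -1.774000 / 0.461769 = -3.842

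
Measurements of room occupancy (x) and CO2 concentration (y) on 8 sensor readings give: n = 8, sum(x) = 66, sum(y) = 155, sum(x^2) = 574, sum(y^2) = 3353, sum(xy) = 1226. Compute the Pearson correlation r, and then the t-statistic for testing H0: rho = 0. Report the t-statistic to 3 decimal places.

-1.488

Numerator: nΣxy − (Σx)(Σy) = 8·1226 − (66)(155) = -422
Denominator: √[(nΣx²−(Σx)²)(nΣy²−(Σy)²)]
  nΣx²−(Σx)² = 8·574 − 4356 = 236;  nΣy²−(Σy)² = 8·3353 − 24025 = 2799
  √(236·2799) = √660564 = 812.7509
r = -422 / 812.7509 = -0.5192
t = r·√(n−2)/√(1−r²) = -0.5192·√6 / √(1−0.269569) = -1.271775 / 0.854653 = -1.488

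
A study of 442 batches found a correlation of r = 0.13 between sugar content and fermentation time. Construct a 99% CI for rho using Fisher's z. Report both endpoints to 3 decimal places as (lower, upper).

(0.008, 0.248)

Fisher z: z_r = atanh(r) = ½·ln((1+0.13)/(1−0.13)) = 0.130740
SE(z) = 1/√(n−3) = 1/√439 = 0.047727
99% ⇒ z* = 2.576; margin = 2.576·0.047727 = 0.122945
CI on z-scale: (0.007795, 0.253685)
Back-transform: tanh(0.007795) = 0.007795, tanh(0.253685) = 0.248379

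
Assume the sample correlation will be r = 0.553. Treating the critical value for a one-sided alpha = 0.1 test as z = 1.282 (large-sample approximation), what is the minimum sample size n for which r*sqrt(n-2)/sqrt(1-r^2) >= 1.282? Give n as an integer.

r√(n−2)/√(1−r²) ≥ 1.282  ⇔  n−2 ≥ (1.282)²·(1−r²)/r²
(1−r²)/r² = (1−0.305809)/0.305809 = 2.2700
n ≥ 2 + 1.643524·2.2700 = 2 + 3.7308 = 5.7308
⌈5.7308⌉ = 6

6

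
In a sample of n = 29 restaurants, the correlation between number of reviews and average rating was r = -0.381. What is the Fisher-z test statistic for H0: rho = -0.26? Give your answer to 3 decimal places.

-0.689

z_r = atanh(-0.381) = -0.401229,  z_0 = atanh(-0.26) = -0.266108
SE = 1/√(n−3) = 1/√26 = 0.196116
z = (z_r − z_0)/SE = (-0.401229 − (-0.266108)) / 0.196116 = -0.135121 / 0.196116 = -0.689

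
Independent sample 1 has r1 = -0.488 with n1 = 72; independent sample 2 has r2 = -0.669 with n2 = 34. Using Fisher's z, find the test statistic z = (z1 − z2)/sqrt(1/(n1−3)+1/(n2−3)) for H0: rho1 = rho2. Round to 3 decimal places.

z1 = atanh(-0.488) = -0.533432,  z2 = atanh(-0.669) = -0.808931
SE = √(1/(n1−3) + 1/(n2−3)) = √(1/69 + 1/31) = √(0.0144928 + 0.0322581) = √0.0467509 = 0.216220
z = (z1 − z2)/SE = (-0.533432 − (-0.808931)) / 0.216220 = 0.275499 / 0.216220 = 1.274

1.274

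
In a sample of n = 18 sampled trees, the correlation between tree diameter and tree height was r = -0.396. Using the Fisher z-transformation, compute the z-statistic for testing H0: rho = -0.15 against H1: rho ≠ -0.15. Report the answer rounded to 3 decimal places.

Fisher z: atanh(-0.396) = -0.418896, atanh(-0.15) = -0.151140
z = (z_r − z_0)·√(n−3) = (-0.418896 − (-0.151140))·√15 = -0.267756 · 3.872983 = -1.037

-1.037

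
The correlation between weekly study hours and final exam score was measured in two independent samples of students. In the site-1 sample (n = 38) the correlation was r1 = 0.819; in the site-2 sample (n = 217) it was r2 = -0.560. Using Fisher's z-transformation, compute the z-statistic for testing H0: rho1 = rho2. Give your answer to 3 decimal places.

9.799

z1 = atanh(0.819) = 1.153773,  z2 = atanh(-0.560) = -0.632833
SE = √(1/(n1−3) + 1/(n2−3)) = √(1/35 + 1/214) = √(0.0285714 + 0.0046729) = √0.0332443 = 0.182330
z = (z1 − z2)/SE = (1.153773 − (-0.632833)) / 0.182330 = 1.786606 / 0.182330 = 9.799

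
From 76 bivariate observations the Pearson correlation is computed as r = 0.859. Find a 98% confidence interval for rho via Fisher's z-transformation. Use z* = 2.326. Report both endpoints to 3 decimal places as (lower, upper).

(0.769, 0.916)

Fisher z: z_r = atanh(r) = ½·ln((1+0.859)/(1−0.859)) = 1.289517
SE(z) = 1/√(n−3) = 1/√73 = 0.117041
98% ⇒ z* = 2.326; margin = 2.326·0.117041 = 0.272237
CI on z-scale: (1.017280, 1.561754)
Back-transform: tanh(1.017280) = 0.768756, tanh(1.561754) = 0.915704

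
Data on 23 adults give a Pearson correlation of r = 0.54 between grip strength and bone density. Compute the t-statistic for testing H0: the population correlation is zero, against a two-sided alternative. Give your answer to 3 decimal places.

2.940

t = r·√(n−2) / √(1−r²) with r = 0.54, n = 23
  = 0.54·√21 / √(1 − 0.2916)
  = 0.54·4.582576 / 0.841665
  = 2.474591 / 0.841665 = 2.940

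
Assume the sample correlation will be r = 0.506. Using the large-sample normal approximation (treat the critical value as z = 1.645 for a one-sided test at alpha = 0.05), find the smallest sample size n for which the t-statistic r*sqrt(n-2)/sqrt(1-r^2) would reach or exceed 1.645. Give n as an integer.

r√(n−2)/√(1−r²) ≥ 1.645  ⇔  n−2 ≥ (1.645)²·(1−r²)/r²
(1−r²)/r² = (1−0.256036)/0.256036 = 2.9057
n ≥ 2 + 2.706025·2.9057 = 2 + 7.8629 = 9.8629
⌈9.8629⌉ = 10

10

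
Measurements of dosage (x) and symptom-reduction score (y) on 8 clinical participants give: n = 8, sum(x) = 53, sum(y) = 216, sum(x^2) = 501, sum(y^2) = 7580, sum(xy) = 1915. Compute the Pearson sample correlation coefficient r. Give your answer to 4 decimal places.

0.9456

S_xy = nΣxy − ΣxΣy = 8·1915 − 53·216 = 15320 − 11448 = 3872
S_xx = nΣx² − (Σx)² = 8·501 − 53² = 4008 − 2809 = 1199
S_yy = nΣy² − (Σy)² = 8·7580 − 216² = 60640 − 46656 = 13984
r = S_xy / √(S_xx·S_yy) = 3872 / √(1199·13984) = 3872 / √16766816 = 3872 / 4094.7303 = 0.9456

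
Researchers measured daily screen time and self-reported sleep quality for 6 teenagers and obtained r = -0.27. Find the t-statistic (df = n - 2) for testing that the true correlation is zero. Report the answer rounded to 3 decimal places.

-0.561

t = r·√(n−2) / √(1−r²) with r = -0.27, n = 6
  = -0.27·√4 / √(1 − 0.0729)
  = -0.27·2.000000 / 0.962860
  = -0.540000 / 0.962860 = -0.561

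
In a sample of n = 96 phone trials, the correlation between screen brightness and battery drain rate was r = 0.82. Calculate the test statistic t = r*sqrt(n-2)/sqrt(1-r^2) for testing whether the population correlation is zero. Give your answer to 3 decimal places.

13.890

1 − r² = 1 − 0.6724 = 0.3276;  √(1−r²) = 0.572364
√(n−2) = √94 = 9.695360
t = r·√(n−2)/√(1−r²) = 0.82 · 9.695360 / 0.572364 = 13.890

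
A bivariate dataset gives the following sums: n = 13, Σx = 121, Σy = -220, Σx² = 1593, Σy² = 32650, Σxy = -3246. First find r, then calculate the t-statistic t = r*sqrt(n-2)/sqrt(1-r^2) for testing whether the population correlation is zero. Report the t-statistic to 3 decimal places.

Numerator: nΣxy − (Σx)(Σy) = 13·(-3246) − (121)(-220) = -15578
Denominator: √[(nΣx²−(Σx)²)(nΣy²−(Σy)²)]
  nΣx²−(Σx)² = 13·1593 − 14641 = 6068;  nΣy²−(Σy)² = 13·32650 − 48400 = 376050
  √(6068·376050) = √2281871400 = 47768.9376
r = -15578 / 47768.9376 = -0.3261
t = r·√(n−2)/√(1−r²) = -0.3261·√11 / √(1−0.106341) = -1.081551 / 0.945335 = -1.144

-1.144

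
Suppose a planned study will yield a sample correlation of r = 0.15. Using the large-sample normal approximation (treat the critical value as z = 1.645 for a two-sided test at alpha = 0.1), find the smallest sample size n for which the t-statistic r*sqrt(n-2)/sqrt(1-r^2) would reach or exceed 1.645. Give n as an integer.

Need r·√(n−2)/√(1−r²) ≥ 1.645
√(n−2) ≥ 1.645·√(1−0.0225) / 0.15 = 1.645·0.988686 / 0.15 = 10.8426
n−2 ≥ 117.5620  ⇒  n ≥ 119.5620
Smallest integer n = 120

120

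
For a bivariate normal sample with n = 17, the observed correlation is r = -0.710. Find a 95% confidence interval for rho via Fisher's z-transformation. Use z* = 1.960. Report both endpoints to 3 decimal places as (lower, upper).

(-0.888, -0.348)

z_r = atanh(-0.710) = -0.887184;  SE = 1/√(n−3) = 1/√14 = 0.267261
z-limits: -0.887184 ± 1.960·0.267261 = -0.887184 ± 0.523832 = [-1.411016, -0.363352]
ρ-limits: (tanh -1.411016, tanh -0.363352) = (-0.888, -0.348)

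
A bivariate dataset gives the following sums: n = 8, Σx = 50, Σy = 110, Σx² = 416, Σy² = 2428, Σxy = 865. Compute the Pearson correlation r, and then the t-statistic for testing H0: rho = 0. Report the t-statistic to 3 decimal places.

1.729

S_xy = nΣxy − ΣxΣy = 8·865 − 50·110 = 6920 − 5500 = 1420
S_xx = nΣx² − (Σx)² = 8·416 − 50² = 3328 − 2500 = 828
S_yy = nΣy² − (Σy)² = 8·2428 − 110² = 19424 − 12100 = 7324
r = S_xy / √(S_xx·S_yy) = 1420 / √(828·7324) = 1420 / √6064272 = 1420 / 2462.5743 = 0.5766
t = r·√(n−2)/√(1−r²) = 0.5766·√6 / √(1−0.332468) = 1.412376 / 0.817026 = 1.729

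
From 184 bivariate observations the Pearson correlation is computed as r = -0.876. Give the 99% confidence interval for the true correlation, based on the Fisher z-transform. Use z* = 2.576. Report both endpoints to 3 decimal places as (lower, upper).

(-0.914, -0.823)

Fisher z: z_r = atanh(r) = ½·ln((1+(-0.876))/(1−(-0.876))) = -1.358308
SE(z) = 1/√(n−3) = 1/√181 = 0.074329
99% ⇒ z* = 2.576; margin = 2.576·0.074329 = 0.191472
CI on z-scale: (-1.549780, -1.166836)
Back-transform: tanh(-1.549780) = -0.913749, tanh(-1.166836) = -0.823255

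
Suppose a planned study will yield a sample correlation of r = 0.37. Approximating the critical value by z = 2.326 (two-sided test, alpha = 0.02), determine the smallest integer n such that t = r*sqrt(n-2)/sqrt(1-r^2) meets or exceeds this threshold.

r√(n−2)/√(1−r²) ≥ 2.326  ⇔  n−2 ≥ (2.326)²·(1−r²)/r²
(1−r²)/r² = (1−0.1369)/0.1369 = 6.3046
n ≥ 2 + 5.410276·6.3046 = 2 + 34.1096 = 36.1096
⌈36.1096⌉ = 37

37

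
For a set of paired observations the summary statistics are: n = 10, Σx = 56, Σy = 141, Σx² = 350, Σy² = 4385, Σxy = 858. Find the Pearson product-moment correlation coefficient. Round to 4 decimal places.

0.2316

Numerator: nΣxy − (Σx)(Σy) = 10·858 − (56)(141) = 684
Denominator: √[(nΣx²−(Σx)²)(nΣy²−(Σy)²)]
  nΣx²−(Σx)² = 10·350 − 3136 = 364;  nΣy²−(Σy)² = 10·4385 − 19881 = 23969
  √(364·23969) = √8724716 = 2953.7630
r = 684 / 2953.7630 = 0.2316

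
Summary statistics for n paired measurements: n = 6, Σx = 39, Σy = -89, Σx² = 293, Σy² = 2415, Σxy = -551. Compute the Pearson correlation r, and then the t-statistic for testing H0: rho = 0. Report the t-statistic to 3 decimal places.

Numerator: nΣxy − (Σx)(Σy) = 6·(-551) − (39)(-89) = 165
Denominator: √[(nΣx²−(Σx)²)(nΣy²−(Σy)²)]
  nΣx²−(Σx)² = 6·293 − 1521 = 237;  nΣy²−(Σy)² = 6·2415 − 7921 = 6569
  √(237·6569) = √1556853 = 1247.7392
r = 165 / 1247.7392 = 0.1322
t = r·√(n−2)/√(1−r²) = 0.1322·√4 / √(1−0.017477) = 0.264400 / 0.991223 = 0.267

0.267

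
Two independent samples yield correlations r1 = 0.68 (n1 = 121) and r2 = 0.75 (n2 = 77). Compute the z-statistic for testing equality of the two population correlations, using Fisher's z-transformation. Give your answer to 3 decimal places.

-0.970

Fisher z-transforms: z1 = atanh(0.68) = 0.829114, z2 = atanh(0.75) = 0.972955; difference d = -0.143841
Var(d) = 1/118 + 1/74 = 0.0084746 + 0.0135135 = 0.0219881
z = d/√Var(d) = -0.143841 / √0.0219881 = -0.143841 / 0.148284 = -0.970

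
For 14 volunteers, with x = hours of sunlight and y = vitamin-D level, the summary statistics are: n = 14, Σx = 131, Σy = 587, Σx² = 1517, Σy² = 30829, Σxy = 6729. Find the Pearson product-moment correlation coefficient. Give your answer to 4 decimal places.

0.9189

Numerator: nΣxy − (Σx)(Σy) = 14·6729 − (131)(587) = 17309
Denominator: √[(nΣx²−(Σx)²)(nΣy²−(Σy)²)]
  nΣx²−(Σx)² = 14·1517 − 17161 = 4077;  nΣy²−(Σy)² = 14·30829 − 344569 = 87037
  √(4077·87037) = √354849849 = 18837.4587
r = 17309 / 18837.4587 = 0.9189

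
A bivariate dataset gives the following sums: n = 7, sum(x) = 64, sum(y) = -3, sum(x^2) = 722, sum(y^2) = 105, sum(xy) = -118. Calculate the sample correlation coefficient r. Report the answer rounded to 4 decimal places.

-0.7602

S_xy = nΣxy − ΣxΣy = 7·(-118) − 64·(-3) = -826 − (-192) = -634
S_xx = nΣx² − (Σx)² = 7·722 − 64² = 5054 − 4096 = 958
S_yy = nΣy² − (Σy)² = 7·105 − (-3)² = 735 − 9 = 726
r = S_xy / √(S_xx·S_yy) = -634 / √(958·726) = -634 / √695508 = -634 / 833.9712 = -0.7602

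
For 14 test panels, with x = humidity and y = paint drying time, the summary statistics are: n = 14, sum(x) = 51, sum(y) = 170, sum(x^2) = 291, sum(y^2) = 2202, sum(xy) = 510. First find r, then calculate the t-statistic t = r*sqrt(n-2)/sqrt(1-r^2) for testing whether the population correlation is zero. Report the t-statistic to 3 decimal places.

-7.503

Numerator: nΣxy − (Σx)(Σy) = 14·510 − (51)(170) = -1530
Denominator: √[(nΣx²−(Σx)²)(nΣy²−(Σy)²)]
  nΣx²−(Σx)² = 14·291 − 2601 = 1473;  nΣy²−(Σy)² = 14·2202 − 28900 = 1928
  √(1473·1928) = √2839944 = 1685.2133
r = -1530 / 1685.2133 = -0.9079
t = r·√(n−2)/√(1−r²) = -0.9079·√12 / √(1−0.824282) = -3.145058 / 0.419187 = -7.503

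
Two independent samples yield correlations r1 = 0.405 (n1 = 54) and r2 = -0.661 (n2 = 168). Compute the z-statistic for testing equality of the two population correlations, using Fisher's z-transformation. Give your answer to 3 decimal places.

7.641

Fisher z-transforms: z1 = atanh(0.405) = 0.429616, z2 = atanh(-0.661) = -0.794588; difference d = 1.224204
Var(d) = 1/51 + 1/165 = 0.0196078 + 0.0060606 = 0.0256684
z = d/√Var(d) = 1.224204 / √0.0256684 = 1.224204 / 0.160214 = 7.641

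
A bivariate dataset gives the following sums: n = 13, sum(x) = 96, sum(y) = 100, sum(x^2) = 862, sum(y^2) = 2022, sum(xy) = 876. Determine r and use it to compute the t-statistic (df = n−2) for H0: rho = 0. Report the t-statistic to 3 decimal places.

1.097

S_xy = nΣxy − ΣxΣy = 13·876 − 96·100 = 11388 − 9600 = 1788
S_xx = nΣx² − (Σx)² = 13·862 − 96² = 11206 − 9216 = 1990
S_yy = nΣy² − (Σy)² = 13·2022 − 100² = 26286 − 10000 = 16286
r = S_xy / √(S_xx·S_yy) = 1788 / √(1990·16286) = 1788 / √32409140 = 1788 / 5692.9026 = 0.3141
t = r·√(n−2)/√(1−r²) = 0.3141·√11 / √(1−0.098659) = 1.041752 / 0.949390 = 1.097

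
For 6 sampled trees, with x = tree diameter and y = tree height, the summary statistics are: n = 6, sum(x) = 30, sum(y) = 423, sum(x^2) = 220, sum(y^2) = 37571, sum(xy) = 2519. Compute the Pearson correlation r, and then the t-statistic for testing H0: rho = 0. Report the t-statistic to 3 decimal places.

1.312

S_xy = nΣxy − ΣxΣy = 6·2519 − 30·423 = 15114 − 12690 = 2424
S_xx = nΣx² − (Σx)² = 6·220 − 30² = 1320 − 900 = 420
S_yy = nΣy² − (Σy)² = 6·37571 − 423² = 225426 − 178929 = 46497
r = S_xy / √(S_xx·S_yy) = 2424 / √(420·46497) = 2424 / √19528740 = 2424 / 4419.1334 = 0.5485
t = r·√(n−2)/√(1−r²) = 0.5485·√4 / √(1−0.300852) = 1.097000 / 0.836151 = 1.312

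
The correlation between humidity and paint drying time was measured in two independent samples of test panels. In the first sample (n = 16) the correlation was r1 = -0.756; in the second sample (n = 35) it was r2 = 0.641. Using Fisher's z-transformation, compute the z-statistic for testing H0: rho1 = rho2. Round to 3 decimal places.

-5.311

z1 = atanh(-0.756) = -0.986813,  z2 = atanh(0.641) = 0.759869
SE = √(1/(n1−3) + 1/(n2−3)) = √(1/13 + 1/32) = √(0.0769231 + 0.0312500) = √0.1081731 = 0.328897
z = (z1 − z2)/SE = (-0.986813 − 0.759869) / 0.328897 = -1.746682 / 0.328897 = -5.311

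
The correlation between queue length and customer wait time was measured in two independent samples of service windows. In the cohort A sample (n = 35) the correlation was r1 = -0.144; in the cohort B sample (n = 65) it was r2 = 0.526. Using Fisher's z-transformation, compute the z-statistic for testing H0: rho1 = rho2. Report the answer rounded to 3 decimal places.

Fisher z-transforms: z1 = atanh(-0.144) = -0.145008, z2 = atanh(0.526) = 0.584599; difference d = -0.729607
Var(d) = 1/32 + 1/62 = 0.0312500 + 0.0161290 = 0.0473790
z = d/√Var(d) = -0.729607 / √0.0473790 = -0.729607 / 0.217667 = -3.352

-3.352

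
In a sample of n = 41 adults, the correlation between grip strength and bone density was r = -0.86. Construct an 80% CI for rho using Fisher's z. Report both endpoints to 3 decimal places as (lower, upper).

z_r = atanh(-0.86) = -1.293345;  SE = 1/√(n−3) = 1/√38 = 0.162221
z-limits: -1.293345 ± 1.282·0.162221 = -1.293345 ± 0.207967 = [-1.501312, -1.085378]
ρ-limits: (tanh -1.501312, tanh -1.085378) = (-0.905, -0.795)

(-0.905, -0.795)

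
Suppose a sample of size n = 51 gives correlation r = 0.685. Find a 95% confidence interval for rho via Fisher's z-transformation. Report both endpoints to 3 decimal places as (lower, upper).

(0.505, 0.808)

Fisher z: z_r = atanh(r) = ½·ln((1+0.685)/(1−0.685)) = 0.838474
SE(z) = 1/√(n−3) = 1/√48 = 0.144338
95% ⇒ z* = 1.960; margin = 1.960·0.144338 = 0.282902
CI on z-scale: (0.555572, 1.121376)
Back-transform: tanh(0.555572) = 0.504685, tanh(1.121376) = 0.808047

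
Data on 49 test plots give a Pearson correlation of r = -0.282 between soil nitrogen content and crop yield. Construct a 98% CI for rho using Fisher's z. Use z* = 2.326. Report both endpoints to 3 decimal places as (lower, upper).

z_r = atanh(-0.282) = -0.289854;  SE = 1/√(n−3) = 1/√46 = 0.147442
z-limits: -0.289854 ± 2.326·0.147442 = -0.289854 ± 0.342950 = [-0.632804, 0.053096]
ρ-limits: (tanh -0.632804, tanh 0.053096) = (-0.560, 0.053)

(-0.560, 0.053)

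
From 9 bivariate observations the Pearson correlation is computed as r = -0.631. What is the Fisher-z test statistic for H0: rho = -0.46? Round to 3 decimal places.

z_r = atanh(-0.631) = -0.743076,  z_0 = atanh(-0.46) = -0.497311
SE = 1/√(n−3) = 1/√6 = 0.408248
z = (z_r − z_0)/SE = (-0.743076 − (-0.497311)) / 0.408248 = -0.245765 / 0.408248 = -0.602

-0.602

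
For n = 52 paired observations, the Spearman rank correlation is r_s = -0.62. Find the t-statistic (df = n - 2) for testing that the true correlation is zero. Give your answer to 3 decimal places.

-5.588

1 − r_s² = 1 − 0.3844 = 0.6156;  √(1−r_s²) = 0.784602
√(n−2) = √50 = 7.071068
t = r_s·√(n−2)/√(1−r_s²) = -0.62 · 7.071068 / 0.784602 = -5.588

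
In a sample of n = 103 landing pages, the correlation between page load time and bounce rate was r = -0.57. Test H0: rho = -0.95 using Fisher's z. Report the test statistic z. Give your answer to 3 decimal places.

11.843

z_r = atanh(-0.57) = -0.647523,  z_0 = atanh(-0.95) = -1.831781
SE = 1/√(n−3) = 1/√100 = 0.100000
z = (z_r − z_0)/SE = (-0.647523 − (-1.831781)) / 0.100000 = 1.184258 / 0.100000 = 11.843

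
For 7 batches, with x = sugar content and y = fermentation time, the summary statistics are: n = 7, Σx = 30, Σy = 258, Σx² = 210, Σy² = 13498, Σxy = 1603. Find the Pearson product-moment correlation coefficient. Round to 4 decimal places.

0.8726

Numerator: nΣxy − (Σx)(Σy) = 7·1603 − (30)(258) = 3481
Denominator: √[(nΣx²−(Σx)²)(nΣy²−(Σy)²)]
  nΣx²−(Σx)² = 7·210 − 900 = 570;  nΣy²−(Σy)² = 7·13498 − 66564 = 27922
  √(570·27922) = √15915540 = 3989.4285
r = 3481 / 3989.4285 = 0.8726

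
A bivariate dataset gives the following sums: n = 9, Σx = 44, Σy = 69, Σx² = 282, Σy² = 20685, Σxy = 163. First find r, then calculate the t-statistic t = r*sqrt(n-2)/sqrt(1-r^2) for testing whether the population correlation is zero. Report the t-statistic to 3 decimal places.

-0.402

Numerator: nΣxy − (Σx)(Σy) = 9·163 − (44)(69) = -1569
Denominator: √[(nΣx²−(Σx)²)(nΣy²−(Σy)²)]
  nΣx²−(Σx)² = 9·282 − 1936 = 602;  nΣy²−(Σy)² = 9·20685 − 4761 = 181404
  √(602·181404) = √109205208 = 10450.1296
r = -1569 / 10450.1296 = -0.1501
t = r·√(n−2)/√(1−r²) = -0.1501·√7 / √(1−0.022530) = -0.397127 / 0.988671 = -0.402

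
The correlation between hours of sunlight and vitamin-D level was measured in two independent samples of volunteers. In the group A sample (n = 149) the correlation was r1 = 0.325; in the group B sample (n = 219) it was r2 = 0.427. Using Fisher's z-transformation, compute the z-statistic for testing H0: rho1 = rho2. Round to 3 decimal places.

z1 = atanh(0.325) = 0.337228,  z2 = atanh(0.427) = 0.456222
SE = √(1/(n1−3) + 1/(n2−3)) = √(1/146 + 1/216) = √(0.0068493 + 0.0046296) = √0.0114789 = 0.107140
z = (z1 − z2)/SE = (0.337228 − 0.456222) / 0.107140 = -0.118994 / 0.107140 = -1.111

-1.111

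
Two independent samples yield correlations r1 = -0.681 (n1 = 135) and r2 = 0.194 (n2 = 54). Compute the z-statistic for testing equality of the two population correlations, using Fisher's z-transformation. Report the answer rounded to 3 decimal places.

-6.232

z1 = atanh(-0.681) = -0.830977,  z2 = atanh(0.194) = 0.196490
SE = √(1/(n1−3) + 1/(n2−3)) = √(1/132 + 1/51) = √(0.0075758 + 0.0196078) = √0.0271836 = 0.164874
z = (z1 − z2)/SE = (-0.830977 − 0.196490) / 0.164874 = -1.027467 / 0.164874 = -6.232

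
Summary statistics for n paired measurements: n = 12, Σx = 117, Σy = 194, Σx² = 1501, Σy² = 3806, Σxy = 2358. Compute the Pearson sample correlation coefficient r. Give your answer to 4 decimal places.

Numerator: nΣxy − (Σx)(Σy) = 12·2358 − (117)(194) = 5598
Denominator: √[(nΣx²−(Σx)²)(nΣy²−(Σy)²)]
  nΣx²−(Σx)² = 12·1501 − 13689 = 4323;  nΣy²−(Σy)² = 12·3806 − 37636 = 8036
  √(4323·8036) = √34739628 = 5894.0333
r = 5598 / 5894.0333 = 0.9498

0.9498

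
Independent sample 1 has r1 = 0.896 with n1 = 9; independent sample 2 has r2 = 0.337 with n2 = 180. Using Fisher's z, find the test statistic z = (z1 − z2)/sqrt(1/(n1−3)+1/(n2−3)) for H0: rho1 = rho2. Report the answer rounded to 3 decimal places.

Fisher z-transforms: z1 = atanh(0.896) = 1.451555, z2 = atanh(0.337) = 0.350704; difference d = 1.100851
Var(d) = 1/6 + 1/177 = 0.1666667 + 0.0056497 = 0.1723164
z = d/√Var(d) = 1.100851 / √0.1723164 = 1.100851 / 0.415110 = 2.652

2.652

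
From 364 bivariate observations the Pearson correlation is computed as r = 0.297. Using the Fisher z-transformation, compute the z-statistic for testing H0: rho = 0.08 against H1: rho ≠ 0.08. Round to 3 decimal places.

Fisher z: atanh(0.297) = 0.306226, atanh(0.08) = 0.080171
z = (z_r − z_0)·√(n−3) = (0.306226 − 0.080171)·√361 = 0.226055 · 19.000000 = 4.295

4.295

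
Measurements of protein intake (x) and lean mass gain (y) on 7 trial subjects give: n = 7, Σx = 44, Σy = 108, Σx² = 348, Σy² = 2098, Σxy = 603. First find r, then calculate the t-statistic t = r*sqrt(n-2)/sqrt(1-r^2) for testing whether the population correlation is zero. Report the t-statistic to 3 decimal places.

-1.071

S_xy = nΣxy − ΣxΣy = 7·603 − 44·108 = 4221 − 4752 = -531
S_xx = nΣx² − (Σx)² = 7·348 − 44² = 2436 − 1936 = 500
S_yy = nΣy² − (Σy)² = 7·2098 − 108² = 14686 − 11664 = 3022
r = S_xy / √(S_xx·S_yy) = -531 / √(500·3022) = -531 / √1511000 = -531 / 1229.2274 = -0.4320
t = r·√(n−2)/√(1−r²) = -0.4320·√5 / √(1−0.186624) = -0.965981 / 0.901874 = -1.071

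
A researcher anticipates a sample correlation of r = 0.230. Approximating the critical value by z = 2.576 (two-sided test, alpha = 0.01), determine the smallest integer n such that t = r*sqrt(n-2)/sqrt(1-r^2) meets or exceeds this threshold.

121

r√(n−2)/√(1−r²) ≥ 2.576  ⇔  n−2 ≥ (2.576)²·(1−r²)/r²
(1−r²)/r² = (1−0.052900)/0.052900 = 17.9036
n ≥ 2 + 6.635776·17.9036 = 2 + 118.8043 = 120.8043
⌈120.8043⌉ = 121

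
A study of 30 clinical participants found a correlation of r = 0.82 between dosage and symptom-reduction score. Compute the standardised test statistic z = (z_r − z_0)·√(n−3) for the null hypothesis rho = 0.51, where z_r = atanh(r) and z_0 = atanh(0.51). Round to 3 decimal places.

3.087

Fisher z: atanh(0.82) = 1.156817, atanh(0.51) = 0.562730
z = (z_r − z_0)·√(n−3) = (1.156817 − 0.562730)·√27 = 0.594087 · 5.196152 = 3.087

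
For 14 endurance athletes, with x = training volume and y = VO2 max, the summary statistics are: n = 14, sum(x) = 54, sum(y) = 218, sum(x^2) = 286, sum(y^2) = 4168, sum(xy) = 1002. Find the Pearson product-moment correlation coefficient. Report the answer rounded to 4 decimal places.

0.6573

Numerator: nΣxy − (Σx)(Σy) = 14·1002 − (54)(218) = 2256
Denominator: √[(nΣx²−(Σx)²)(nΣy²−(Σy)²)]
  nΣx²−(Σx)² = 14·286 − 2916 = 1088;  nΣy²−(Σy)² = 14·4168 − 47524 = 10828
  √(1088·10828) = √11780864 = 3432.3263
r = 2256 / 3432.3263 = 0.6573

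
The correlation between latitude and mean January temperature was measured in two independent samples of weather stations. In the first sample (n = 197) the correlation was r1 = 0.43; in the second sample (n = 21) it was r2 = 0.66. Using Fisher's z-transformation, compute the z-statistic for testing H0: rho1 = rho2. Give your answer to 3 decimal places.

-1.351

z1 = atanh(0.43) = 0.459897,  z2 = atanh(0.66) = 0.792814
SE = √(1/(n1−3) + 1/(n2−3)) = √(1/194 + 1/18) = √(0.0051546 + 0.0555556) = √0.0607102 = 0.246394
z = (z1 − z2)/SE = (0.459897 − 0.792814) / 0.246394 = -0.332917 / 0.246394 = -1.351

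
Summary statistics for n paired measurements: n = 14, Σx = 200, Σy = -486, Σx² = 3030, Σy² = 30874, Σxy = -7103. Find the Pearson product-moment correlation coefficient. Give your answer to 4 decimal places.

S_xy = nΣxy − ΣxΣy = 14·(-7103) − 200·(-486) = -99442 − (-97200) = -2242
S_xx = nΣx² − (Σx)² = 14·3030 − 200² = 42420 − 40000 = 2420
S_yy = nΣy² − (Σy)² = 14·30874 − (-486)² = 432236 − 236196 = 196040
r = S_xy / √(S_xx·S_yy) = -2242 / √(2420·196040) = -2242 / √474416800 = -2242 / 21781.1111 = -0.1029

-0.1029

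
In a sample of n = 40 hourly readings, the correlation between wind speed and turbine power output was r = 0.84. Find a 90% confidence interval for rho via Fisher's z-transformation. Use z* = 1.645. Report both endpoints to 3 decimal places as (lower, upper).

Fisher z: z_r = atanh(r) = ½·ln((1+0.84)/(1−0.84)) = 1.221174
SE(z) = 1/√(n−3) = 1/√37 = 0.164399
90% ⇒ z* = 1.645; margin = 1.645·0.164399 = 0.270436
CI on z-scale: (0.950738, 1.491610)
Back-transform: tanh(0.950738) = 0.740117, tanh(1.491610) = 0.903621

(0.740, 0.904)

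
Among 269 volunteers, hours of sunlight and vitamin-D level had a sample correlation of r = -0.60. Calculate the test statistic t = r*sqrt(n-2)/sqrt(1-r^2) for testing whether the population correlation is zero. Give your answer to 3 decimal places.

-12.255

1 − r² = 1 − 0.3600 = 0.6400;  √(1−r²) = 0.800000
√(n−2) = √267 = 16.340135
t = r·√(n−2)/√(1−r²) = -0.60 · 16.340135 / 0.800000 = -12.255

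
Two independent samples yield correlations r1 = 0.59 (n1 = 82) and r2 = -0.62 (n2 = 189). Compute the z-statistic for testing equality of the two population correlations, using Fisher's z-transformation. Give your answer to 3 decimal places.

10.445

z1 = atanh(0.59) = 0.677666,  z2 = atanh(-0.62) = -0.725005
SE = √(1/(n1−3) + 1/(n2−3)) = √(1/79 + 1/186) = √(0.0126582 + 0.0053763) = √0.0180345 = 0.134293
z = (z1 − z2)/SE = (0.677666 − (-0.725005)) / 0.134293 = 1.402671 / 0.134293 = 10.445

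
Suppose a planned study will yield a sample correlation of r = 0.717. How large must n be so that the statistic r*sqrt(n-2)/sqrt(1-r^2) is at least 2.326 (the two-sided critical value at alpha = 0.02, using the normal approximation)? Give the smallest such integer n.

Need r·√(n−2)/√(1−r²) ≥ 2.326
√(n−2) ≥ 2.326·√(1−0.514089) / 0.717 = 2.326·0.697073 / 0.717 = 2.2614
n−2 ≥ 5.1139  ⇒  n ≥ 7.1139
Smallest integer n = 8

8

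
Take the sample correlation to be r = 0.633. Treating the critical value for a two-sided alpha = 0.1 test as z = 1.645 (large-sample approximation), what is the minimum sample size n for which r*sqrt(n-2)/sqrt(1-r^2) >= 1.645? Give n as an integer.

7

r√(n−2)/√(1−r²) ≥ 1.645  ⇔  n−2 ≥ (1.645)²·(1−r²)/r²
(1−r²)/r² = (1−0.400689)/0.400689 = 1.4957
n ≥ 2 + 2.706025·1.4957 = 2 + 4.0474 = 6.0474
⌈6.0474⌉ = 7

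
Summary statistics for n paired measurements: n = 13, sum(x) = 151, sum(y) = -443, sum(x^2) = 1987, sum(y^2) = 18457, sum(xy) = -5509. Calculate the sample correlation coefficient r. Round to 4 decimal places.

Numerator: nΣxy − (Σx)(Σy) = 13·(-5509) − (151)(-443) = -4724
Denominator: √[(nΣx²−(Σx)²)(nΣy²−(Σy)²)]
  nΣx²−(Σx)² = 13·1987 − 22801 = 3030;  nΣy²−(Σy)² = 13·18457 − 196249 = 43692
  √(3030·43692) = √132386760 = 11505.9446
r = -4724 / 11505.9446 = -0.4106

-0.4106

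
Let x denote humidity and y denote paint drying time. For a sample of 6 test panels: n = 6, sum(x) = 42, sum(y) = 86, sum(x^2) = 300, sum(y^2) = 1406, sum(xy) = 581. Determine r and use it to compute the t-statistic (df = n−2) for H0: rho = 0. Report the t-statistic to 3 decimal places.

Numerator: nΣxy − (Σx)(Σy) = 6·581 − (42)(86) = -126
Denominator: √[(nΣx²−(Σx)²)(nΣy²−(Σy)²)]
  nΣx²−(Σx)² = 6·300 − 1764 = 36;  nΣy²−(Σy)² = 6·1406 − 7396 = 1040
  √(36·1040) = √37440 = 193.4942
r = -126 / 193.4942 = -0.6512
t = r·√(n−2)/√(1−r²) = -0.6512·√4 / √(1−0.424061) = -1.302400 / 0.758906 = -1.716

-1.716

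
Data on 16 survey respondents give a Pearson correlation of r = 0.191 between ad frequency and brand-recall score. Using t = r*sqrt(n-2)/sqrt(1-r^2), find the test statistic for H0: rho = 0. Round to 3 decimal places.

0.728

t = r·√(n−2) / √(1−r²) with r = 0.191, n = 16
  = 0.191·√14 / √(1 − 0.036481)
  = 0.191·3.741657 / 0.981590
  = 0.714656 / 0.981590 = 0.728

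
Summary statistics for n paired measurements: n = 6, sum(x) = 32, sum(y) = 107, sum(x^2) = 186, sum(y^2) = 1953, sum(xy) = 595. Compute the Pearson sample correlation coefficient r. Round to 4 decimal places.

Numerator: nΣxy − (Σx)(Σy) = 6·595 − (32)(107) = 146
Denominator: √[(nΣx²−(Σx)²)(nΣy²−(Σy)²)]
  nΣx²−(Σx)² = 6·186 − 1024 = 92;  nΣy²−(Σy)² = 6·1953 − 11449 = 269
  √(92·269) = √24748 = 157.3150
r = 146 / 157.3150 = 0.9281

0.9281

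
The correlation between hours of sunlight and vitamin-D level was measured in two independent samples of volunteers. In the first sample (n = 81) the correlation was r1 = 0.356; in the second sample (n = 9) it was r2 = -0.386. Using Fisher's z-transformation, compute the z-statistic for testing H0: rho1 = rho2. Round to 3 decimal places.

1.840

z1 = atanh(0.356) = 0.372298,  z2 = atanh(-0.386) = -0.407091
SE = √(1/(n1−3) + 1/(n2−3)) = √(1/78 + 1/6) = √(0.0128205 + 0.1666667) = √0.1794872 = 0.423659
z = (z1 − z2)/SE = (0.372298 − (-0.407091)) / 0.423659 = 0.779389 / 0.423659 = 1.840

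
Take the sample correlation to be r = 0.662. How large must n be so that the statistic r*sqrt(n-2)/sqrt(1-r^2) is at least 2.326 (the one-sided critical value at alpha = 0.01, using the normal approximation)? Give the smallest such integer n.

9

r√(n−2)/√(1−r²) ≥ 2.326  ⇔  n−2 ≥ (2.326)²·(1−r²)/r²
(1−r²)/r² = (1−0.438244)/0.438244 = 1.2818
n ≥ 2 + 5.410276·1.2818 = 2 + 6.9349 = 8.9349
⌈8.9349⌉ = 9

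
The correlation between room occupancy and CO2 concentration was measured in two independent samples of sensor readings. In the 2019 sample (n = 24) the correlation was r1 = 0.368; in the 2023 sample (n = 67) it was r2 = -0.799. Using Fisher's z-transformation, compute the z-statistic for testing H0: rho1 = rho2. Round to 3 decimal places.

z1 = atanh(0.368) = 0.386108,  z2 = atanh(-0.799) = -1.095841
SE = √(1/(n1−3) + 1/(n2−3)) = √(1/21 + 1/64) = √(0.0476190 + 0.0156250) = √0.0632440 = 0.251484
z = (z1 − z2)/SE = (0.386108 − (-1.095841)) / 0.251484 = 1.481949 / 0.251484 = 5.893

5.893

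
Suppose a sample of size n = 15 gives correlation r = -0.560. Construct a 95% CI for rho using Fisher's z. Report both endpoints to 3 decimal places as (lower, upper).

(-0.833, -0.067)

z_r = atanh(-0.560) = -0.632833;  SE = 1/√(n−3) = 1/√12 = 0.288675
z-limits: -0.632833 ± 1.960·0.288675 = -0.632833 ± 0.565803 = [-1.198636, -0.067030]
ρ-limits: (tanh -1.198636, tanh -0.067030) = (-0.833, -0.067)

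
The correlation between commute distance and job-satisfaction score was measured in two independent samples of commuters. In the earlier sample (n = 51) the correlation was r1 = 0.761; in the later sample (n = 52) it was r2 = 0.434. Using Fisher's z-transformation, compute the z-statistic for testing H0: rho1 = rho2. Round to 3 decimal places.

2.628

Fisher z-transforms: z1 = atanh(0.761) = 0.998587, z2 = atanh(0.434) = 0.464814; difference d = 0.533773
Var(d) = 1/48 + 1/49 = 0.0208333 + 0.0204082 = 0.0412415
z = d/√Var(d) = 0.533773 / √0.0412415 = 0.533773 / 0.203080 = 2.628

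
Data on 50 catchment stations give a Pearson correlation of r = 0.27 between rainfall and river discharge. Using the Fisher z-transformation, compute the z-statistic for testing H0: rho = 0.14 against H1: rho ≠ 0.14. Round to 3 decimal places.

z_r = atanh(0.27) = 0.276864,  z_0 = atanh(0.14) = 0.140926
SE = 1/√(n−3) = 1/√47 = 0.145865
z = (z_r − z_0)/SE = (0.276864 − 0.140926) / 0.145865 = 0.135938 / 0.145865 = 0.932

0.932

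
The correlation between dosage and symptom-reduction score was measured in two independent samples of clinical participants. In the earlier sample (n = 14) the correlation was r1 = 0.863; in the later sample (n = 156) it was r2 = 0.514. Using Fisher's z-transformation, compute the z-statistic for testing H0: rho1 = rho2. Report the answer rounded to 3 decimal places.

2.360

z1 = atanh(0.863) = 1.304981,  z2 = atanh(0.514) = 0.568151
SE = √(1/(n1−3) + 1/(n2−3)) = √(1/11 + 1/153) = √(0.0909091 + 0.0065359) = √0.0974450 = 0.312162
z = (z1 − z2)/SE = (1.304981 − 0.568151) / 0.312162 = 0.736830 / 0.312162 = 2.360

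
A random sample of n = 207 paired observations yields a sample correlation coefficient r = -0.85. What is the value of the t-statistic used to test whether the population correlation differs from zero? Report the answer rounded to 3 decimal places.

1 − r² = 1 − 0.7225 = 0.2775;  √(1−r²) = 0.526783
√(n−2) = √205 = 14.317821
t = r·√(n−2)/√(1−r²) = -0.85 · 14.317821 / 0.526783 = -23.103

-23.103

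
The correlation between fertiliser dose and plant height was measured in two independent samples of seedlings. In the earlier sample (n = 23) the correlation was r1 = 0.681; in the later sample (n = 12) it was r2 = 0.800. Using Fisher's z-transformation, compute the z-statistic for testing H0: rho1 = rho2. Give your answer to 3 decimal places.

Fisher z-transforms: z1 = atanh(0.681) = 0.830977, z2 = atanh(0.800) = 1.098612; difference d = -0.267635
Var(d) = 1/20 + 1/9 = 0.0500000 + 0.1111111 = 0.1611111
z = d/√Var(d) = -0.267635 / √0.1611111 = -0.267635 / 0.401386 = -0.667

-0.667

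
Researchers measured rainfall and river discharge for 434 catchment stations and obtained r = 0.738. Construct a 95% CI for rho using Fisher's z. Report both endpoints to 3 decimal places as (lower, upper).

(0.692, 0.778)

Fisher z: z_r = atanh(r) = ½·ln((1+0.738)/(1−0.738)) = 0.946073
SE(z) = 1/√(n−3) = 1/√431 = 0.048168
95% ⇒ z* = 1.960; margin = 1.960·0.048168 = 0.094409
CI on z-scale: (0.851664, 1.040482)
Back-transform: tanh(0.851664) = 0.691938, tanh(1.040482) = 0.778078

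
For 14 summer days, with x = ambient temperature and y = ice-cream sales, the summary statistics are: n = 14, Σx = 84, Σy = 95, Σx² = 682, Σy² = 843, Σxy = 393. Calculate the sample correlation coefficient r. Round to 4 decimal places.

Numerator: nΣxy − (Σx)(Σy) = 14·393 − (84)(95) = -2478
Denominator: √[(nΣx²−(Σx)²)(nΣy²−(Σy)²)]
  nΣx²−(Σx)² = 14·682 − 7056 = 2492;  nΣy²−(Σy)² = 14·843 − 9025 = 2777
  √(2492·2777) = √6920284 = 2630.6433
r = -2478 / 2630.6433 = -0.9420

-0.9420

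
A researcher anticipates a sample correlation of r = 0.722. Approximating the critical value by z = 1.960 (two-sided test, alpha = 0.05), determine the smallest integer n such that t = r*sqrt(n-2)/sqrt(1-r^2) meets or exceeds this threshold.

6

Need r·√(n−2)/√(1−r²) ≥ 1.960
√(n−2) ≥ 1.960·√(1−0.521284) / 0.722 = 1.960·0.691893 / 0.722 = 1.8783
n−2 ≥ 3.5280  ⇒  n ≥ 5.5280
Smallest integer n = 6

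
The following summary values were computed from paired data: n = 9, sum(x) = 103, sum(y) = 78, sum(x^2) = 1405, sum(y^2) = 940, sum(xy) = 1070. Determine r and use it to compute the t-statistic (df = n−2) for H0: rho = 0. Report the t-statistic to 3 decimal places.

2.790

S_xy = nΣxy − ΣxΣy = 9·1070 − 103·78 = 9630 − 8034 = 1596
S_xx = nΣx² − (Σx)² = 9·1405 − 103² = 12645 − 10609 = 2036
S_yy = nΣy² − (Σy)² = 9·940 − 78² = 8460 − 6084 = 2376
r = S_xy / √(S_xx·S_yy) = 1596 / √(2036·2376) = 1596 / √4837536 = 1596 / 2199.4399 = 0.7256
t = r·√(n−2)/√(1−r²) = 0.7256·√7 / √(1−0.526495) = 1.919757 / 0.688117 = 2.790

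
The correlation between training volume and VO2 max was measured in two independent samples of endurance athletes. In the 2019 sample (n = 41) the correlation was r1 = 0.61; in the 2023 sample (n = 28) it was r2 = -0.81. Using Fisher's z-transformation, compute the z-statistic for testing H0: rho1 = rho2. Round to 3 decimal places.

7.129

Fisher z-transforms: z1 = atanh(0.61) = 0.708921, z2 = atanh(-0.81) = -1.127029; difference d = 1.835950
Var(d) = 1/38 + 1/25 = 0.0263158 + 0.0400000 = 0.0663158
z = d/√Var(d) = 1.835950 / √0.0663158 = 1.835950 / 0.257519 = 7.129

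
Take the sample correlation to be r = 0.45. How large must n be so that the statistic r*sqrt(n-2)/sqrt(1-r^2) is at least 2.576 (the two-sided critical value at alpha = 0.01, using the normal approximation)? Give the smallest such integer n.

29

Need r·√(n−2)/√(1−r²) ≥ 2.576
√(n−2) ≥ 2.576·√(1−0.2025) / 0.45 = 2.576·0.893029 / 0.45 = 5.1121
n−2 ≥ 26.1336  ⇒  n ≥ 28.1336
Smallest integer n = 29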